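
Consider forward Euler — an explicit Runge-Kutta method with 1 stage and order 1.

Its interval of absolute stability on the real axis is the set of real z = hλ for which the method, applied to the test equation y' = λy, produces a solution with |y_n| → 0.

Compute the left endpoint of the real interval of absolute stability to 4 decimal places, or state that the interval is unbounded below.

left endpoint -2.0000.

Set f=λy, z=hλ:
  order 1, 1-stage ⇒ R(z)=1+z
  (e.g. R(-0.87)=0.13000, |R|=0.13000)

Need |R(x)|<1, x<0.
x=-0.87: |R|=0.1300
|R(-2.32)|=1.3200 |R(-1.88)|=0.8800 |R(-1.48)|=0.4800
Bisect:
  x_lo=-2.4861 |R|=1.4861  x_hi=-0.3662 |R|=0.6338
  mid=-1.42614 |R|=0.42614 →hi
  mid=-1.95610 |R|=0.95610 →hi
  mid=-2.22108 |R|=1.22108 →lo
  mid=-2.08859 |R|=1.08859 →lo
  mid=-2.02234 |R|=1.02234 →lo
  mid=-1.98922 |R|=0.98922 →hi
  mid=-2.00578 |R|=1.00578 →lo
  mid=-1.99750 |R|=0.99750 →hi
  ...
  [-2.00009,-1.99996] ⇒ x*=-2.0000
Interval (-2.0000, 0).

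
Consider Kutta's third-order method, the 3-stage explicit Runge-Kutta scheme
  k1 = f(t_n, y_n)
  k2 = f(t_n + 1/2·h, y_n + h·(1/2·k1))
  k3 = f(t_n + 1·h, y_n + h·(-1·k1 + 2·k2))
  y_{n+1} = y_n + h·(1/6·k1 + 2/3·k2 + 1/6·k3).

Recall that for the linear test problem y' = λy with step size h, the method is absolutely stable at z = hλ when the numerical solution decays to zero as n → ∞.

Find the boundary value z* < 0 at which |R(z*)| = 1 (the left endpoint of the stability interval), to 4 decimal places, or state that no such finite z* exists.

With y'=λy (z=hλ):
  order 3, 3-stage ⇒ R(z)=1+z+z^2/2+z^3/6
  (e.g. R(-1.36)=0.14556, |R|=0.14556)

Need |R(x)|<1, x<0.
x=-1.36: |R|=0.1456
|R(-2.88)|=1.7141 |R(-1.46)|=0.0871 |R(-0.61)|=0.5382
Bisect:
  x_lo=-3.2010 |R|=2.5443  x_hi=-0.3812 |R|=0.6822
  mid=-1.79110 |R|=0.14473 →hi
  mid=-2.49605 |R|=0.97276 →hi
  mid=-2.84853 |R|=1.64368 →lo
  mid=-2.67229 |R|=1.28225 →lo
  mid=-2.58417 |R|=1.12136 →lo
  mid=-2.54011 |R|=1.04556 →lo
  mid=-2.51808 |R|=1.00879 →lo
  mid=-2.50707 |R|=0.99069 →hi
  mid=-2.51257 |R|=0.99972 →hi
  ...
  [-2.51292,-2.51275] ⇒ x*=-2.5127
Interval (-2.5127, 0).

left endpoint -2.5127.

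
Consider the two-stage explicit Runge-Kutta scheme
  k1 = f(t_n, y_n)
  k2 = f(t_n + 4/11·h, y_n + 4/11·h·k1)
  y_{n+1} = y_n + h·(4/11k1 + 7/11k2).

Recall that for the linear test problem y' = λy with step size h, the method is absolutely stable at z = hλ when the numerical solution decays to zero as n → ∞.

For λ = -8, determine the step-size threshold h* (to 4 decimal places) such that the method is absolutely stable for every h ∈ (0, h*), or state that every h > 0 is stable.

Set f=λy, z=hλ:
  k1=λy_n ⇒ h·k1=z·y_n;  k2=λ(1+4/11z)y_n ⇒ h·k2=z(1+4/11z)y_n
  y_{n+1}/y_n = 1 + 4/11z + 7/11z(1+4/11z) = 1 + z + 28/121z²
  Hence R(z) = 1 + z + 28/121z².

Boundary: |R(x)|=1, x<0.
x=-1.22: |R|=0.1244
R=1: x+28/121x²=0 ⇒ x=−121/28=-4.3214; min R=1−1/(4·28/121)=-0.0804>−1
Confirm numerically:
  x=-2.504: |R|=0.05309 <1
  x=-2.081: |R|=0.07889 <1
  x=-1.838: |R|=0.05626 <1
  x=-4.891: |R|=1.64464 >1
  x=-4.728: |R|=1.44482 >1
  x=-4.405: |R|=1.08519 >1
Stable set (-4.3214, 0).

(-4.3214,0); λ=-8 ⇒ h* = (121/28)/8 = 0.5402.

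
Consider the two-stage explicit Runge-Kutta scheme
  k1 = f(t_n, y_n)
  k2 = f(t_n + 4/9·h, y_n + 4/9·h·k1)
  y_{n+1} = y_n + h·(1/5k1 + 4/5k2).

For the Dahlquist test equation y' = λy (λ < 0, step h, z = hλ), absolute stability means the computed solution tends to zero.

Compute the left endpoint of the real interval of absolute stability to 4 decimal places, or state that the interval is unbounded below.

left endpoint -2.8125.

On y'=λy, z=hλ:
  k1=λy_n ⇒ h·k1=z·y_n;  k2=λ(1+4/9z)y_n ⇒ h·k2=z(1+4/9z)y_n
  y_{n+1}/y_n = 1 + 1/5z + 4/5z(1+4/9z) = 1 + z + 16/45z²
  R(z) = 1 + z + 16/45z².

Boundary: |R(x)|=1, x<0.
x=-0.67: |R|=0.4896
R=1: x+16/45x²=0 ⇒ x=−45/16=-2.8125; min R=1−1/(4·16/45)=0.2969>−1
Confirm numerically:
  x=-1.435: |R|=0.29717 <1
  x=-1.402: |R|=0.29688 <1
  x=-1.188: |R|=0.31381 <1
  x=-3.322: |R|=1.60180 >1
  x=-3.142: |R|=1.36810 >1
  x=-3.055: |R|=1.26341 >1
Interval (-2.8125, 0).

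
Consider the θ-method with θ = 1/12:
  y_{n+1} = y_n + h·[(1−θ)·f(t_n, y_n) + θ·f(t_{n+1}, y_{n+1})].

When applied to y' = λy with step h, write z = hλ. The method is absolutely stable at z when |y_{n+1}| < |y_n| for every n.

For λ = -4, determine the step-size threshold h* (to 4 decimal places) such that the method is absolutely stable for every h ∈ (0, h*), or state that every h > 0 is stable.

(-2.4000,0); λ=-4 ⇒ h* = (12/5)/4 = 0.6000.

On y'=λy, z=hλ:
  y_{n+1} = y_n + z·[11/12·y_n + 1/12·y_{n+1}] ⇒ (1 − 1/12z)y_{n+1} = (1 + 11/12z)y_n
  Hence R(z) = (1 + 11/12z)/(1 − 1/12z).

Need |R(x)|<1, x<0.
x=-1.44: |R|=0.2857
R=−1: 1+11/12x = −1+1/12x ⇒ -5/6x=2 ⇒ x=2/(-5/6)=-2.4000
Confirm numerically:
  x=-2.009: |R|=0.72089 <1
  x=-1.466: |R|=0.30640 <1
  x=-1.215: |R|=0.10329 <1
  x=-1.076: |R|=0.01254 <1
  x=-2.580: |R|=1.12346 >1
  x=-2.458: |R|=1.04012 >1
Interval (-2.4000, 0).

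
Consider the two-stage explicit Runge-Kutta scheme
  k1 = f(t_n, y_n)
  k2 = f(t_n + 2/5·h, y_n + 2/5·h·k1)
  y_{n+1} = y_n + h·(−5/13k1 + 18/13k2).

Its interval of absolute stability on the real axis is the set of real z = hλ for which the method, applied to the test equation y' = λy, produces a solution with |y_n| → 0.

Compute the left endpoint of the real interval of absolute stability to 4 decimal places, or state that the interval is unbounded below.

On y'=λy, z=hλ:
  k1=λy_n ⇒ h·k1=z·y_n;  k2=λ(1+2/5z)y_n ⇒ h·k2=z(1+2/5z)y_n
  y_{n+1}/y_n = 1 − 5/13z + 18/13z(1+2/5z) = 1 + z + 36/65z²
  R(z) = 1 + z + 36/65z².

Need |R(x)|<1, x<0.
x=-1.62: |R|=0.8335
R=1: x+36/65x²=0 ⇒ x=−65/36=-1.8056; min R=1−1/(4·36/65)=0.5486>−1
Confirm numerically:
  x=-1.685: |R|=0.88749 <1
  x=-1.406: |R|=0.68886 <1
  x=-1.091: |R|=0.56823 <1
  x=-2.332: |R|=1.67994 >1
  x=-2.284: |R|=1.60522 >1
  x=-2.047: |R|=1.27373 >1
Stable set (-1.8056, 0).

left endpoint -1.8056.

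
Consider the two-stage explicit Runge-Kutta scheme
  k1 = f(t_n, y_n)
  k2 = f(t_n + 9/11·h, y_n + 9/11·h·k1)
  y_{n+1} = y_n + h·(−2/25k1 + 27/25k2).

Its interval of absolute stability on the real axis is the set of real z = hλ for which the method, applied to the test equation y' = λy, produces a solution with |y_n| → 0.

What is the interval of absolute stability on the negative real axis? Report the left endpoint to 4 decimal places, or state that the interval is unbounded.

On y'=λy, z=hλ:
  k1=λy_n ⇒ h·k1=z·y_n;  k2=λ(1+9/11z)y_n ⇒ h·k2=z(1+9/11z)y_n
  y_{n+1}/y_n = 1 − 2/25z + 27/25z(1+9/11z) = 1 + z + 243/275z²
  Hence R(z) = 1 + z + 243/275z².

Find x<0 with |R(x)|<1.
x=-1.15: |R|=1.0186
R=1: x+243/275x²=0 ⇒ x=−275/243=-1.1317; min R=1−1/(4·243/275)=0.7171>−1
Confirm numerically:
  x=-0.781: |R|=0.75798 <1
  x=-0.776: |R|=0.75610 <1
  x=-0.668: |R|=0.72630 <1
  x=-0.622: |R|=0.71986 <1
  x=-1.531: |R|=1.54021 >1
  x=-1.211: |R|=1.08487 >1
So |R|<1 on (-1.1317, 0).

(-1.1317, 0).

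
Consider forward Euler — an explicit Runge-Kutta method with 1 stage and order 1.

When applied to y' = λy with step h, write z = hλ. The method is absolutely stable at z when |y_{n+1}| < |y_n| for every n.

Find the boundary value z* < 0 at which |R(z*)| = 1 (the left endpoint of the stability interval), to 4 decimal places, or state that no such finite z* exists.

left endpoint -2.0000.

With y'=λy (z=hλ):
  order 1, 1-stage ⇒ R(z)=1+z
  (e.g. R(-1.15)=-0.15000, |R|=0.15000)

Need |R(x)|<1, x<0.
x=-1.15: |R|=0.1500
|R(-2.15)|=1.1500 |R(-1.87)|=0.8700 |R(-1.06)|=0.0600
Bisect:
  x_lo=-2.7183 |R|=1.7183  x_hi=-0.0912 |R|=0.9088
  mid=-1.40475 |R|=0.40475 →hi
  mid=-2.06154 |R|=1.06154 →lo
  mid=-1.73315 |R|=0.73315 →hi
  mid=-1.89734 |R|=0.89734 →hi
  mid=-1.97944 |R|=0.97944 →hi
  mid=-2.02049 |R|=1.02049 →lo
  mid=-1.99997 |R|=0.99997 →hi
  mid=-2.01023 |R|=1.01023 →lo
  mid=-2.00510 |R|=1.00510 →lo
  ...
  [-2.00013,-1.99997] ⇒ x*=-2.0000
Interval (-2.0000, 0).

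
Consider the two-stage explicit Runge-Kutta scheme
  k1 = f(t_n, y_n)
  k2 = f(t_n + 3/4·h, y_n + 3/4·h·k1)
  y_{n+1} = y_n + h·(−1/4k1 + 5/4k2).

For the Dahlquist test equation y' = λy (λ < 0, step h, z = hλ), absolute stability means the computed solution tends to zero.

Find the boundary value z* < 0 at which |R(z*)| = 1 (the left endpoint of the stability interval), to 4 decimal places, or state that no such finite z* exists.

With y'=λy (z=hλ):
  k1=λy_n ⇒ h·k1=z·y_n;  k2=λ(1+3/4z)y_n ⇒ h·k2=z(1+3/4z)y_n
  y_{n+1}/y_n = 1 − 1/4z + 5/4z(1+3/4z) = 1 + z + 15/16z²
  R(z) = 1 + z + 15/16z².

Solve |R(x)|<1 on ℝ⁻.
x=-0.93: |R|=0.8808
R=1: x+15/16x²=0 ⇒ x=−16/15=-1.0667; min R=1−1/(4·15/16)=0.7333>−1
Confirm numerically:
  x=-0.938: |R|=0.88685 <1
  x=-0.734: |R|=0.77108 <1
  x=-0.687: |R|=0.75547 <1
  x=-0.575: |R|=0.73496 <1
  x=-1.470: |R|=1.55584 >1
  x=-1.118: |R|=1.05380 >1
So |R|<1 on (-1.0667, 0).

left endpoint -1.0667.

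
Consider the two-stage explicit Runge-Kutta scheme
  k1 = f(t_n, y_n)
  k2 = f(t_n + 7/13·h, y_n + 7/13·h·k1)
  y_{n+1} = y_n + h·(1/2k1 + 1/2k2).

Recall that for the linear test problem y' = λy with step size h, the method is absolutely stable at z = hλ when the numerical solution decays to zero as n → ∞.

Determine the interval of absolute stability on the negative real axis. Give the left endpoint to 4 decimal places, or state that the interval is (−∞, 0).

z∈(-3.7143,0).

With y'=λy (z=hλ):
  k1=λy_n ⇒ h·k1=z·y_n;  k2=λ(1+7/13z)y_n ⇒ h·k2=z(1+7/13z)y_n
  y_{n+1}/y_n = 1 + 1/2z + 1/2z(1+7/13z) = 1 + z + 7/26z²
  ⇒ R(z) = 1 + z + 7/26z².

Boundary: |R(x)|=1, x<0.
x=-0.61: |R|=0.4902
R=1: x+7/26x²=0 ⇒ x=−26/7=-3.7143; min R=1−1/(4·7/26)=0.0714>−1
Confirm numerically:
  x=-3.150: |R|=0.52144 <1
  x=-2.365: |R|=0.14087 <1
  x=-1.870: |R|=0.07147 <1
  x=-4.084: |R|=1.40652 >1
  x=-4.083: |R|=1.40532 >1
  x=-3.737: |R|=1.02285 >1
Stable set (-3.7143, 0).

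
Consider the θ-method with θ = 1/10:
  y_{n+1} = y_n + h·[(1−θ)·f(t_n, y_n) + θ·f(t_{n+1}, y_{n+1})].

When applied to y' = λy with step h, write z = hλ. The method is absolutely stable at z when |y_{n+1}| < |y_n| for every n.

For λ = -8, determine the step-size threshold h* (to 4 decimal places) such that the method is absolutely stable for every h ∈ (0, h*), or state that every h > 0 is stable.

With y'=λy (z=hλ):
  y_{n+1} = y_n + z·[9/10·y_n + 1/10·y_{n+1}] ⇒ (1 − 1/10z)y_{n+1} = (1 + 9/10z)y_n
  Hence R(z) = (1 + 9/10z)/(1 − 1/10z).

Solve |R(x)|<1 on ℝ⁻.
x=-1.37: |R|=0.2049
R=−1: 1+9/10x = −1+1/10x ⇒ -4/5x=2 ⇒ x=2/(-4/5)=-2.5000
Confirm numerically:
  x=-2.097: |R|=0.73349 <1
  x=-1.908: |R|=0.60228 <1
  x=-1.684: |R|=0.44129 <1
  x=-2.859: |R|=1.22335 >1
  x=-2.799: |R|=1.18689 >1
  x=-2.527: |R|=1.01724 >1
Stable set (-2.5000, 0).

(-2.5000,0); λ=-8 ⇒ h* = (5/2)/8 = 0.3125.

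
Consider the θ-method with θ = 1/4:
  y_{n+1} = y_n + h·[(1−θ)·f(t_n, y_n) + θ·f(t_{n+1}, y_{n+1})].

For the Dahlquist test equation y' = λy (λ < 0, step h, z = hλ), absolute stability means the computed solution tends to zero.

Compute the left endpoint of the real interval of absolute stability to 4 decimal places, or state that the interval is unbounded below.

left endpoint -4.0000.

On y'=λy, z=hλ:
  y_{n+1} = y_n + z·[3/4·y_n + 1/4·y_{n+1}] ⇒ (1 − 1/4z)y_{n+1} = (1 + 3/4z)y_n
  so R(z) = (1 + 3/4z)/(1 − 1/4z).

Boundary: |R(x)|=1, x<0.
x=-1.62: |R|=0.1530
R=−1: 1+3/4x = −1+1/4x ⇒ -1/2x=2 ⇒ x=2/(-1/2)=-4.0000
Confirm numerically:
  x=-3.834: |R|=0.95762 <1
  x=-3.615: |R|=0.89888 <1
  x=-3.538: |R|=0.87742 <1
  x=-2.887: |R|=0.67678 <1
  x=-4.354: |R|=1.08475 >1
  x=-4.305: |R|=1.07345 >1
Stable set (-4.0000, 0).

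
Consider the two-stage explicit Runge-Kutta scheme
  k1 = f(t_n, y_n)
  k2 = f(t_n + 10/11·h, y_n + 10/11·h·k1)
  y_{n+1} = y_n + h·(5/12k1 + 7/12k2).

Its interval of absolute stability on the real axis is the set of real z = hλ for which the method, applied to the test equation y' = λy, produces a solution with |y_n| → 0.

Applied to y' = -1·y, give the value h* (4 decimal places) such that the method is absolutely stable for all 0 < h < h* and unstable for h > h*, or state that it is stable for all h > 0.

(-1.8857,0); λ=-1 ⇒ h* = (66/35)/1 = 1.8857.

With y'=λy (z=hλ):
  k1=λy_n ⇒ h·k1=z·y_n;  k2=λ(1+10/11z)y_n ⇒ h·k2=z(1+10/11z)y_n
  y_{n+1}/y_n = 1 + 5/12z + 7/12z(1+10/11z) = 1 + z + 35/66z²
  ⇒ R(z) = 1 + z + 35/66z².

Boundary: |R(x)|=1, x<0.
x=-0.67: |R|=0.5681
R=1: x+35/66x²=0 ⇒ x=−66/35=-1.8857; min R=1−1/(4·35/66)=0.5286>−1
Confirm numerically:
  x=-1.567: |R|=0.73515 <1
  x=-1.491: |R|=0.68791 <1
  x=-0.955: |R|=0.52865 <1
  x=-2.403: |R|=1.65919 >1
  x=-2.358: |R|=1.59057 >1
  x=-2.168: |R|=1.32454 >1
Interval (-1.8857, 0).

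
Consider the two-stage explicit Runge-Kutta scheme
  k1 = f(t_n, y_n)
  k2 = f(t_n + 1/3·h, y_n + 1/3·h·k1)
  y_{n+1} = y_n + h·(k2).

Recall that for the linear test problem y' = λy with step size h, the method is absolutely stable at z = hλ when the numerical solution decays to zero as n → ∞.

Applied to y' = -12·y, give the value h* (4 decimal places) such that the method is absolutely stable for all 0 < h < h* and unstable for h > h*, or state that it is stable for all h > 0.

With y'=λy (z=hλ):
  k1=λy_n ⇒ h·k1=z·y_n;  k2=λ(1+1/3z)y_n ⇒ h·k2=z(1+1/3z)y_n
  y_{n+1}/y_n = 1 + z(1+1/3z) = 1 + z + 1/3z²
  so R(z) = 1 + z + 1/3z².

Boundary: |R(x)|=1, x<0.
x=-1.69: |R|=0.2620
R=1: x+1/3x²=0 ⇒ x=−3=-3.0000; min R=1−1/(4·1/3)=0.2500>−1
Confirm numerically:
  x=-2.921: |R|=0.92308 <1
  x=-1.815: |R|=0.28307 <1
  x=-1.328: |R|=0.25986 <1
  x=-3.264: |R|=1.28723 >1
  x=-3.210: |R|=1.22470 >1
  x=-3.088: |R|=1.09058 >1
Interval (-3.0000, 0).

(-3.0000,0); λ=-12 ⇒ h* = (3)/12 = 0.2500.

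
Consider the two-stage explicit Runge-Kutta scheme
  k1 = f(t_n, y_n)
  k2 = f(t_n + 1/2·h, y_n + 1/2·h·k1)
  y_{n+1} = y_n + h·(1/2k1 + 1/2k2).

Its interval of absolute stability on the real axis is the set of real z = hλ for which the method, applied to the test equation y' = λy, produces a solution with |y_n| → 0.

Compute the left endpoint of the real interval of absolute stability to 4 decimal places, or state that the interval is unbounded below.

z* = -4.0000.

Set f=λy, z=hλ:
  k1=λy_n ⇒ h·k1=z·y_n;  k2=λ(1+1/2z)y_n ⇒ h·k2=z(1+1/2z)y_n
  y_{n+1}/y_n = 1 + 1/2z + 1/2z(1+1/2z) = 1 + z + 1/4z²
  so R(z) = 1 + z + 1/4z².

Find x<0 with |R(x)|<1.
x=-1.61: |R|=0.0380
R=1: x+1/4x²=0 ⇒ x=−4=-4.0000; min R=1−1/(4·1/4)=0.0000>−1
Confirm numerically:
  x=-3.391: |R|=0.48372 <1
  x=-2.808: |R|=0.16322 <1
  x=-2.567: |R|=0.08037 <1
  x=-1.750: |R|=0.01562 <1
  x=-4.500: |R|=1.56250 >1
  x=-4.302: |R|=1.32480 >1
  x=-4.222: |R|=1.23432 >1
Stable set (-4.0000, 0).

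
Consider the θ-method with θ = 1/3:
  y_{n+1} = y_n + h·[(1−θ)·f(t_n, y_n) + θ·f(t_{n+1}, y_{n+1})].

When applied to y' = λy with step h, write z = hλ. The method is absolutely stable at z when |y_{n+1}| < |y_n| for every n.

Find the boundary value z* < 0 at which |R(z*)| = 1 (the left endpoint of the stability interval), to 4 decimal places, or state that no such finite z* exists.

left endpoint -6.0000.

With y'=λy (z=hλ):
  y_{n+1} = y_n + z·[2/3·y_n + 1/3·y_{n+1}] ⇒ (1 − 1/3z)y_{n+1} = (1 + 2/3z)y_n
  R(z) = (1 + 2/3z)/(1 − 1/3z).

Need |R(x)|<1, x<0.
x=-0.84: |R|=0.3437
R=−1: 1+2/3x = −1+1/3x ⇒ -1/3x=2 ⇒ x=2/(-1/3)=-6.0000
Confirm numerically:
  x=-5.243: |R|=0.90816 <1
  x=-4.111: |R|=0.73436 <1
  x=-3.378: |R|=0.58890 <1
  x=-2.949: |R|=0.48714 <1
  x=-6.119: |R|=1.01305 >1
  x=-6.090: |R|=1.00990 >1
  x=-6.063: |R|=1.00695 >1
Stable set (-6.0000, 0).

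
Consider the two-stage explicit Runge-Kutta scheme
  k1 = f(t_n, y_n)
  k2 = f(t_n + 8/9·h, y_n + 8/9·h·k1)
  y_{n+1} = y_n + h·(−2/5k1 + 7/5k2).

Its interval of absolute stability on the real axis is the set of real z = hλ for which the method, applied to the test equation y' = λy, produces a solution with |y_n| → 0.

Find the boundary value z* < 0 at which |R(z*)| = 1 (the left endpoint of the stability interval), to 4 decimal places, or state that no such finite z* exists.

On y'=λy, z=hλ:
  k1=λy_n ⇒ h·k1=z·y_n;  k2=λ(1+8/9z)y_n ⇒ h·k2=z(1+8/9z)y_n
  y_{n+1}/y_n = 1 − 2/5z + 7/5z(1+8/9z) = 1 + z + 56/45z²
  R(z) = 1 + z + 56/45z².

Find x<0 with |R(x)|<1.
x=-1.51: |R|=2.3275
R=1: x+56/45x²=0 ⇒ x=−45/56=-0.8036; min R=1−1/(4·56/45)=0.7991>−1
Confirm numerically:
  x=-0.708: |R|=0.91580 <1
  x=-0.630: |R|=0.86392 <1
  x=-0.615: |R|=0.85568 <1
  x=-0.517: |R|=0.81563 <1
  x=-1.352: |R|=1.92272 >1
  x=-1.301: |R|=1.80535 >1
  x=-1.061: |R|=1.33990 >1
Stable set (-0.8036, 0).

z* = -0.8036.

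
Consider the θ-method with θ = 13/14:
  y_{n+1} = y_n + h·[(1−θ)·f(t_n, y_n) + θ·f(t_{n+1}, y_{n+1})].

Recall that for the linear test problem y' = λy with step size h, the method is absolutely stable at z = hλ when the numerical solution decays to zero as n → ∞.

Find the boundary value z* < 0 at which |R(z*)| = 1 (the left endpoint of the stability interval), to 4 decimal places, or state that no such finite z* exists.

(−∞, 0) — no finite endpoint.

With y'=λy (z=hλ):
  y_{n+1} = y_n + z·[1/14·y_n + 13/14·y_{n+1}] ⇒ (1 − 13/14z)y_{n+1} = (1 + 1/14z)y_n
  ⇒ R(z) = (1 + 1/14z)/(1 − 13/14z).

Find x<0 with |R(x)|<1.
x=-1.55: |R|=0.3646
x=-2: |R|=0.3000
x=-10: |R|=0.0278
x=-100: |R|=0.0654
θ=13/14≥1/2 ⇒ |1+1/14x|<|1−13/14x| ∀x<0 ⇒ unbounded interval.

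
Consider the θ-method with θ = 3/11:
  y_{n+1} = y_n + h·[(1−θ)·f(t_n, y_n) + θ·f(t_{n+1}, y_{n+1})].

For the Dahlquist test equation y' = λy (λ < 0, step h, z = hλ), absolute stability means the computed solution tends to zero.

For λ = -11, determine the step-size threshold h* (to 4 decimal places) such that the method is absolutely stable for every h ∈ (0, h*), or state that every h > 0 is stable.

On y'=λy, z=hλ:
  y_{n+1} = y_n + z·[8/11·y_n + 3/11·y_{n+1}] ⇒ (1 − 3/11z)y_{n+1} = (1 + 8/11z)y_n
  R(z) = (1 + 8/11z)/(1 − 3/11z).

Solve |R(x)|<1 on ℝ⁻.
x=-1.62: |R|=0.1236
R=−1: 1+8/11x = −1+3/11x ⇒ -5/11x=2 ⇒ x=2/(-5/11)=-4.4000
Confirm numerically:
  x=-3.764: |R|=0.85735 <1
  x=-3.001: |R|=0.65030 <1
  x=-2.482: |R|=0.48010 <1
  x=-2.079: |R|=0.32674 <1
  x=-4.853: |R|=1.08862 >1
  x=-4.796: |R|=1.07799 >1
  x=-4.643: |R|=1.04874 >1
Interval (-4.4000, 0).

(-4.4000,0); λ=-11 ⇒ h* = (22/5)/11 = 0.4000.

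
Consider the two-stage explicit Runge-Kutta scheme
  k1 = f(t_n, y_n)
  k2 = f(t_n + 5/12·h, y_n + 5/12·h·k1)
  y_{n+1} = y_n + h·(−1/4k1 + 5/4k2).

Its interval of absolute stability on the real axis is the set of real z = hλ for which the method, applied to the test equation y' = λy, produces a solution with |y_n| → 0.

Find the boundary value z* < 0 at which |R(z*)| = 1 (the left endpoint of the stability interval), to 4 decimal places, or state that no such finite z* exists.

z* = -1.9200.

On y'=λy, z=hλ:
  k1=λy_n ⇒ h·k1=z·y_n;  k2=λ(1+5/12z)y_n ⇒ h·k2=z(1+5/12z)y_n
  y_{n+1}/y_n = 1 − 1/4z + 5/4z(1+5/12z) = 1 + z + 25/48z²
  so R(z) = 1 + z + 25/48z².

Boundary: |R(x)|=1, x<0.
x=-0.96: |R|=0.5200
R=1: x+25/48x²=0 ⇒ x=−48/25=-1.9200; min R=1−1/(4·25/48)=0.5200>−1
Confirm numerically:
  x=-1.864: |R|=0.94563 <1
  x=-1.746: |R|=0.84177 <1
  x=-1.405: |R|=0.62314 <1
  x=-2.238: |R|=1.37067 >1
  x=-1.976: |R|=1.05763 >1
So |R|<1 on (-1.9200, 0).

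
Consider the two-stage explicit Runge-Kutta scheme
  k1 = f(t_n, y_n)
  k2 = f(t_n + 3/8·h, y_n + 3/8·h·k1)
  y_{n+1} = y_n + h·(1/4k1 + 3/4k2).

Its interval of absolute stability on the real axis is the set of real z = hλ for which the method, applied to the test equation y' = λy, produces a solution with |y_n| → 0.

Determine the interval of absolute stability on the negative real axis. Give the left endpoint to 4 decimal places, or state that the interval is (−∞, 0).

Test eqn y'=λy, z=hλ:
  k1=λy_n ⇒ h·k1=z·y_n;  k2=λ(1+3/8z)y_n ⇒ h·k2=z(1+3/8z)y_n
  y_{n+1}/y_n = 1 + 1/4z + 3/4z(1+3/8z) = 1 + z + 9/32z²
  so R(z) = 1 + z + 9/32z².

Solve |R(x)|<1 on ℝ⁻.
x=-1.04: |R|=0.2642
R=1: x+9/32x²=0 ⇒ x=−32/9=-3.5556; min R=1−1/(4·9/32)=0.1111>−1
Confirm numerically:
  x=-2.914: |R|=0.47421 <1
  x=-2.201: |R|=0.16149 <1
  x=-1.724: |R|=0.11192 <1
  x=-3.949: |R|=1.43698 >1
  x=-3.631: |R|=1.07705 >1
Interval (-3.5556, 0).

z∈(-3.5556,0).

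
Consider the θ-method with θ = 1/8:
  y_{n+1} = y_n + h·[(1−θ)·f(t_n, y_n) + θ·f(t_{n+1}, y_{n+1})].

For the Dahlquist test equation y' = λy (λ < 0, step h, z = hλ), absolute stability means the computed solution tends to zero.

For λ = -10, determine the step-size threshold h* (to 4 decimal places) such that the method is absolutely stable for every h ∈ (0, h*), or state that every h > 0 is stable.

(-2.6667,0); λ=-10 ⇒ h* = (8/3)/10 = 0.2667.

Test eqn y'=λy, z=hλ:
  y_{n+1} = y_n + z·[7/8·y_n + 1/8·y_{n+1}] ⇒ (1 − 1/8z)y_{n+1} = (1 + 7/8z)y_n
  so R(z) = (1 + 7/8z)/(1 − 1/8z).

Boundary: |R(x)|=1, x<0.
x=-0.45: |R|=0.5740
R=−1: 1+7/8x = −1+1/8x ⇒ -3/4x=2 ⇒ x=2/(-3/4)=-2.6667
Confirm numerically:
  x=-1.337: |R|=0.14555 <1
  x=-1.305: |R|=0.12198 <1
  x=-1.270: |R|=0.09601 <1
  x=-1.204: |R|=0.04650 <1
  x=-3.133: |R|=1.25132 >1
  x=-3.036: |R|=1.20080 >1
Stable set (-2.6667, 0).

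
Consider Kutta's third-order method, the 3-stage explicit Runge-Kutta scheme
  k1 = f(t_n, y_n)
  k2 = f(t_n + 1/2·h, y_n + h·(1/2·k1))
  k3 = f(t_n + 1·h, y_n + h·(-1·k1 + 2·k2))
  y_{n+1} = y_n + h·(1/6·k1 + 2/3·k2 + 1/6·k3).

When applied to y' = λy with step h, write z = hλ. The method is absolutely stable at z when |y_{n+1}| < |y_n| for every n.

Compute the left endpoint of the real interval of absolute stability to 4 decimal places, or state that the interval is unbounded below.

left endpoint -2.5127.

With y'=λy (z=hλ):
  order 3, 3-stage ⇒ R(z)=1+z+z^2/2+z^3/6
  (e.g. R(-0.63)=0.52678, |R|=0.52678)

Solve |R(x)|<1 on ℝ⁻.
x=-0.63: |R|=0.5268
|R(-2.68)|=1.2969 |R(-2.32)|=0.7100 |R(-2.07)|=0.4058
Bisect:
  x_lo=-2.8153 |R|=1.5713  x_hi=-0.1866 |R|=0.8297
  mid=-1.50096 |R|=0.06190 →hi
  mid=-2.15812 |R|=0.50461 →hi
  mid=-2.48669 |R|=0.95768 →hi
  mid=-2.65098 |R|=1.24218 →lo
  mid=-2.56884 |R|=1.09464 →lo
  mid=-2.52777 |R|=1.02487 →lo
  mid=-2.50723 |R|=0.99095 →hi
  mid=-2.51750 |R|=1.00783 →lo
  ...
  [-2.51284,-2.51268] ⇒ x*=-2.5127
Stable set (-2.5127, 0).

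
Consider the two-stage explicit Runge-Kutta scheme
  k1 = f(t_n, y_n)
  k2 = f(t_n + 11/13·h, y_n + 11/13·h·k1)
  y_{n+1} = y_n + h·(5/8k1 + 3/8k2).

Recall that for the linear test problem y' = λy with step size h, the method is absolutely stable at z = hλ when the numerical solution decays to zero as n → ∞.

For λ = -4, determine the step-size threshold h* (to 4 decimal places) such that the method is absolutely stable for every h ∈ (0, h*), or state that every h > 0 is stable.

Set f=λy, z=hλ:
  k1=λy_n ⇒ h·k1=z·y_n;  k2=λ(1+11/13z)y_n ⇒ h·k2=z(1+11/13z)y_n
  y_{n+1}/y_n = 1 + 5/8z + 3/8z(1+11/13z) = 1 + z + 33/104z²
  Hence R(z) = 1 + z + 33/104z².

Find x<0 with |R(x)|<1.
x=-0.87: |R|=0.3702
R=1: x+33/104x²=0 ⇒ x=−104/33=-3.1515; min R=1−1/(4·33/104)=0.2121>−1
Confirm numerically:
  x=-3.029: |R|=0.88225 <1
  x=-2.477: |R|=0.46985 <1
  x=-1.813: |R|=0.22998 <1
  x=-1.668: |R|=0.21482 <1
  x=-3.677: |R|=1.61310 >1
  x=-3.450: |R|=1.32675 >1
Stable set (-3.1515, 0).

(-3.1515,0); λ=-4 ⇒ h* = (104/33)/4 = 0.7879.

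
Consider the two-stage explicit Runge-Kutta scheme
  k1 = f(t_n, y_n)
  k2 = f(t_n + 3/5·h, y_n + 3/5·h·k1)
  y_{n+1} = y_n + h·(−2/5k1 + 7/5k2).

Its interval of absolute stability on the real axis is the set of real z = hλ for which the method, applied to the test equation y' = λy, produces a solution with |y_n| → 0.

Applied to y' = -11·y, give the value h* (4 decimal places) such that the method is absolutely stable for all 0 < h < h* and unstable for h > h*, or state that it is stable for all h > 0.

(-1.1905,0); λ=-11 ⇒ h* = (25/21)/11 = 0.1082.

Test eqn y'=λy, z=hλ:
  k1=λy_n ⇒ h·k1=z·y_n;  k2=λ(1+3/5z)y_n ⇒ h·k2=z(1+3/5z)y_n
  y_{n+1}/y_n = 1 − 2/5z + 7/5z(1+3/5z) = 1 + z + 21/25z²
  R(z) = 1 + z + 21/25z².

Need |R(x)|<1, x<0.
x=-1.73: |R|=1.7840
R=1: x+21/25x²=0 ⇒ x=−25/21=-1.1905; min R=1−1/(4·21/25)=0.7024>−1
Confirm numerically:
  x=-1.068: |R|=0.89012 <1
  x=-0.843: |R|=0.75395 <1
  x=-0.623: |R|=0.70303 <1
  x=-0.614: |R|=0.70268 <1
  x=-1.705: |R|=1.73690 >1
  x=-1.643: |R|=1.62454 >1
Stable set (-1.1905, 0).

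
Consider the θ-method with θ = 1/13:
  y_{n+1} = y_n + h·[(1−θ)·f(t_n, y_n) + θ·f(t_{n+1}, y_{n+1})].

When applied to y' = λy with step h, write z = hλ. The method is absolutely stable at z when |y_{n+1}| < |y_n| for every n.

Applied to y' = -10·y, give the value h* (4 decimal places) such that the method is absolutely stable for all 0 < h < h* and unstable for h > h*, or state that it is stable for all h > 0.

(-2.3636,0); λ=-10 ⇒ h* = (26/11)/10 = 0.2364.

On y'=λy, z=hλ:
  y_{n+1} = y_n + z·[12/13·y_n + 1/13·y_{n+1}] ⇒ (1 − 1/13z)y_{n+1} = (1 + 12/13z)y_n
  so R(z) = (1 + 12/13z)/(1 − 1/13z).

Solve |R(x)|<1 on ℝ⁻.
x=-1.34: |R|=0.2148
R=−1: 1+12/13x = −1+1/13x ⇒ -11/13x=2 ⇒ x=2/(-11/13)=-2.3636
Confirm numerically:
  x=-1.794: |R|=0.57645 <1
  x=-1.567: |R|=0.39843 <1
  x=-1.380: |R|=0.24757 <1
  x=-2.667: |R|=1.21300 >1
  x=-2.598: |R|=1.16528 >1
So |R|<1 on (-2.3636, 0).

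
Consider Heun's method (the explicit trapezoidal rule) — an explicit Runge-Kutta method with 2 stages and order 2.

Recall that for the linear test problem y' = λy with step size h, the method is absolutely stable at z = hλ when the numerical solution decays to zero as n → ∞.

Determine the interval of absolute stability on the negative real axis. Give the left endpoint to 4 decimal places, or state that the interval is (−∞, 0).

On y'=λy, z=hλ:
  order 2, 2-stage ⇒ R(z)=1+z+z^2/2
  (e.g. R(-1.42)=0.58820, |R|=0.58820)

Need |R(x)|<1, x<0.
x=-1.42: |R|=0.5882
|R(-1.93)|=0.9325 |R(-0.63)|=0.5684 |R(-0.6)|=0.5800
Bisect:
  x_lo=-2.7817 |R|=2.0872  x_hi=-0.3404 |R|=0.7175
  mid=-1.56107 |R|=0.65740 →hi
  mid=-2.17139 |R|=1.18608 →lo
  mid=-1.86623 |R|=0.87518 →hi
  mid=-2.01881 |R|=1.01899 →lo
  mid=-1.94252 |R|=0.94417 →hi
  mid=-1.98066 |R|=0.98085 →hi
  mid=-1.99974 |R|=0.99974 →hi
  ...
  [-2.00003,-1.99988] ⇒ x*=-2.0000
Interval (-2.0000, 0).

(-2.0000, 0).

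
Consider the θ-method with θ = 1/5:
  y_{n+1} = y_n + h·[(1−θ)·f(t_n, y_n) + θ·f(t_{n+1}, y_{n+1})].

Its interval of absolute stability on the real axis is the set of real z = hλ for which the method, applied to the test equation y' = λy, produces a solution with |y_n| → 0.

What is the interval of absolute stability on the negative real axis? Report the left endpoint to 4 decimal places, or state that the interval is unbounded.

With y'=λy (z=hλ):
  y_{n+1} = y_n + z·[4/5·y_n + 1/5·y_{n+1}] ⇒ (1 − 1/5z)y_{n+1} = (1 + 4/5z)y_n
  so R(z) = (1 + 4/5z)/(1 − 1/5z).

Boundary: |R(x)|=1, x<0.
x=-1.18: |R|=0.0453
R=−1: 1+4/5x = −1+1/5x ⇒ -3/5x=2 ⇒ x=2/(-3/5)=-3.3333
Confirm numerically:
  x=-3.040: |R|=0.89055 <1
  x=-2.716: |R|=0.75998 <1
  x=-2.234: |R|=0.54410 <1
  x=-1.745: |R|=0.29355 <1
  x=-3.823: |R|=1.16650 >1
  x=-3.570: |R|=1.08285 >1
  x=-3.433: |R|=1.03546 >1
Stable set (-3.3333, 0).

z∈(-3.3333,0).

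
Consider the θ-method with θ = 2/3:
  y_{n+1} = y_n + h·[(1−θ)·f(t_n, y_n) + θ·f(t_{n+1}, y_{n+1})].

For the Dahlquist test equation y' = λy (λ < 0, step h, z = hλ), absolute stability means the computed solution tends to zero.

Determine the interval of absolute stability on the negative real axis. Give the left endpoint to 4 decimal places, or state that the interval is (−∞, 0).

Set f=λy, z=hλ:
  y_{n+1} = y_n + z·[1/3·y_n + 2/3·y_{n+1}] ⇒ (1 − 2/3z)y_{n+1} = (1 + 1/3z)y_n
  ⇒ R(z) = (1 + 1/3z)/(1 − 2/3z).

Boundary: |R(x)|=1, x<0.
x=-0.65: |R|=0.5465
x=-2: |R|=0.1429
x=-10: |R|=0.3043
x=-100: |R|=0.4778
θ=2/3≥1/2 ⇒ |1+1/3x|<|1−2/3x| ∀x<0 ⇒ unbounded interval.

unbounded; (−∞, 0).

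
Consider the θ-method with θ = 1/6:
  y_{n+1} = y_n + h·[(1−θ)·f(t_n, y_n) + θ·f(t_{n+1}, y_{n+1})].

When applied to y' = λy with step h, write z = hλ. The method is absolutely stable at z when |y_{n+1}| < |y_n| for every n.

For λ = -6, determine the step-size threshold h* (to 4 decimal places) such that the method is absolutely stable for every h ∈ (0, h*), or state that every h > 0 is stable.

(-3.0000,0); λ=-6 ⇒ h* = (3)/6 = 0.5000.

Test eqn y'=λy, z=hλ:
  y_{n+1} = y_n + z·[5/6·y_n + 1/6·y_{n+1}] ⇒ (1 − 1/6z)y_{n+1} = (1 + 5/6z)y_n
  ⇒ R(z) = (1 + 5/6z)/(1 − 1/6z).

Solve |R(x)|<1 on ℝ⁻.
x=-0.95: |R|=0.1799
R=−1: 1+5/6x = −1+1/6x ⇒ -2/3x=2 ⇒ x=2/(-2/3)=-3.0000
Confirm numerically:
  x=-2.037: |R|=0.52072 <1
  x=-1.780: |R|=0.37275 <1
  x=-1.599: |R|=0.26253 <1
  x=-1.439: |R|=0.16064 <1
  x=-3.455: |R|=1.19249 >1
  x=-3.429: |R|=1.18199 >1
  x=-3.185: |R|=1.08057 >1
Stable set (-3.0000, 0).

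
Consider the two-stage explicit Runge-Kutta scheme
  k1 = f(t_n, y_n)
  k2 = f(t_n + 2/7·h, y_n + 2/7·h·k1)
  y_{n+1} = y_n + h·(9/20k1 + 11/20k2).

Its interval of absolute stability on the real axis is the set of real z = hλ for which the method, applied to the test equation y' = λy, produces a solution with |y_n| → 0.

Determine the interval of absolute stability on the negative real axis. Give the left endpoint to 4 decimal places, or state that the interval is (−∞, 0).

Set f=λy, z=hλ:
  k1=λy_n ⇒ h·k1=z·y_n;  k2=λ(1+2/7z)y_n ⇒ h·k2=z(1+2/7z)y_n
  y_{n+1}/y_n = 1 + 9/20z + 11/20z(1+2/7z) = 1 + z + 11/70z²
  R(z) = 1 + z + 11/70z².

Need |R(x)|<1, x<0.
x=-0.32: |R|=0.6961
R=1: x+11/70x²=0 ⇒ x=−70/11=-6.3636; min R=1−1/(4·11/70)=-0.5909>−1
Confirm numerically:
  x=-6.224: |R|=0.86343 <1
  x=-5.243: |R|=0.07671 <1
  x=-4.647: |R|=0.25356 <1
  x=-6.750: |R|=1.40982 >1
  x=-6.674: |R|=1.32550 >1
So |R|<1 on (-6.3636, 0).

z∈(-6.3636,0).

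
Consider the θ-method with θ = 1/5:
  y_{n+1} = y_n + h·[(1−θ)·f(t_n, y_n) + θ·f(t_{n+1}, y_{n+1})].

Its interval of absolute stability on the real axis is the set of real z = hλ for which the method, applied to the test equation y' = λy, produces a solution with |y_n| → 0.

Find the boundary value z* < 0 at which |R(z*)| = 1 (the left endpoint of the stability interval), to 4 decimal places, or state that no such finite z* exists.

On y'=λy, z=hλ:
  y_{n+1} = y_n + z·[4/5·y_n + 1/5·y_{n+1}] ⇒ (1 − 1/5z)y_{n+1} = (1 + 4/5z)y_n
  so R(z) = (1 + 4/5z)/(1 − 1/5z).

Solve |R(x)|<1 on ℝ⁻.
x=-0.9: |R|=0.2373
R=−1: 1+4/5x = −1+1/5x ⇒ -3/5x=2 ⇒ x=2/(-3/5)=-3.3333
Confirm numerically:
  x=-2.829: |R|=0.80674 <1
  x=-2.430: |R|=0.63526 <1
  x=-2.385: |R|=0.61476 <1
  x=-3.645: |R|=1.10816 >1
  x=-3.544: |R|=1.07397 >1
So |R|<1 on (-3.3333, 0).

left endpoint -3.3333.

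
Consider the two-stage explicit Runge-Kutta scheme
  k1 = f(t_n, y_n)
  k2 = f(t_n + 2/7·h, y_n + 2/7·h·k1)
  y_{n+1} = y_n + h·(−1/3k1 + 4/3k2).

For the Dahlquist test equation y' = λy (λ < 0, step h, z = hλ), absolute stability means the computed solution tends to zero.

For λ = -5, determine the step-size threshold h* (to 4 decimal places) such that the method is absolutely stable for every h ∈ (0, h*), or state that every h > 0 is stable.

(-2.6250,0); λ=-5 ⇒ h* = (21/8)/5 = 0.5250.

Test eqn y'=λy, z=hλ:
  k1=λy_n ⇒ h·k1=z·y_n;  k2=λ(1+2/7z)y_n ⇒ h·k2=z(1+2/7z)y_n
  y_{n+1}/y_n = 1 − 1/3z + 4/3z(1+2/7z) = 1 + z + 8/21z²
  Hence R(z) = 1 + z + 8/21z².

Need |R(x)|<1, x<0.
x=-0.64: |R|=0.5160
R=1: x+8/21x²=0 ⇒ x=−21/8=-2.6250; min R=1−1/(4·8/21)=0.3438>−1
Confirm numerically:
  x=-1.301: |R|=0.34380 <1
  x=-1.127: |R|=0.35686 <1
  x=-1.123: |R|=0.35743 <1
  x=-3.037: |R|=1.47666 >1
  x=-2.856: |R|=1.25133 >1
Interval (-2.6250, 0).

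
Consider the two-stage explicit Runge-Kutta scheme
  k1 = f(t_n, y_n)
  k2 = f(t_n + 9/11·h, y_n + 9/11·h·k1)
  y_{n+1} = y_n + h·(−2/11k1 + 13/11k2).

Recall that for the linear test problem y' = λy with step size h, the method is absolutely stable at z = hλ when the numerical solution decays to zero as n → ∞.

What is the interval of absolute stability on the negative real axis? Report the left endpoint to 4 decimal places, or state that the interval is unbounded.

On y'=λy, z=hλ:
  k1=λy_n ⇒ h·k1=z·y_n;  k2=λ(1+9/11z)y_n ⇒ h·k2=z(1+9/11z)y_n
  y_{n+1}/y_n = 1 − 2/11z + 13/11z(1+9/11z) = 1 + z + 117/121z²
  Hence R(z) = 1 + z + 117/121z².

Solve |R(x)|<1 on ℝ⁻.
x=-1.01: |R|=0.9764
R=1: x+117/121x²=0 ⇒ x=−121/117=-1.0342; min R=1−1/(4·117/121)=0.7415>−1
Confirm numerically:
  x=-0.879: |R|=0.86810 <1
  x=-0.797: |R|=0.81721 <1
  x=-0.546: |R|=0.74226 <1
  x=-1.483: |R|=1.64359 >1
  x=-1.213: |R|=1.20973 >1
Stable set (-1.0342, 0).

(-1.0342, 0).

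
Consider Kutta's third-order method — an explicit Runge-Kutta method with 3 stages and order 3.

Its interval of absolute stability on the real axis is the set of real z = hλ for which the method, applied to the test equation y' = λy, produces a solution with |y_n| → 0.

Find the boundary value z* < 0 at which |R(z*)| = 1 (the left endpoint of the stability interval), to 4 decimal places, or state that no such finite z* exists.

With y'=λy (z=hλ):
  order 3, 3-stage ⇒ R(z)=1+z+z^2/2+z^3/6
  (e.g. R(-0.46)=0.62958, |R|=0.62958)

Boundary: |R(x)|=1, x<0.
x=-0.46: |R|=0.6296
|R(-2.54)|=1.0454 |R(-1.28)|=0.1897 |R(-1.24)|=0.2110
Bisect:
  x_lo=-3.3944 |R|=3.1518  x_hi=-0.1432 |R|=0.8666
  mid=-1.76881 |R|=0.12680 →hi
  mid=-2.58161 |R|=1.11686 →lo
  mid=-2.17521 |R|=0.52478 →hi
  mid=-2.37841 |R|=0.79237 →hi
  mid=-2.48001 |R|=0.94697 →hi
  mid=-2.53081 |R|=1.02994 →lo
  mid=-2.50541 |R|=0.98797 →hi
  ...
  [-2.51275,-2.51255] ⇒ x*=-2.5127
Interval (-2.5127, 0).

z* = -2.5127.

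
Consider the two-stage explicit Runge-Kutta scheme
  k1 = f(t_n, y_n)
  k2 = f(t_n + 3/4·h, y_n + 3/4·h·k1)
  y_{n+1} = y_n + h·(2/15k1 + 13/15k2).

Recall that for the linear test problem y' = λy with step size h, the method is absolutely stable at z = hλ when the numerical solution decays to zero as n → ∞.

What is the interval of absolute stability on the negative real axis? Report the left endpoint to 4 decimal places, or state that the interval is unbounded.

Set f=λy, z=hλ:
  k1=λy_n ⇒ h·k1=z·y_n;  k2=λ(1+3/4z)y_n ⇒ h·k2=z(1+3/4z)y_n
  y_{n+1}/y_n = 1 + 2/15z + 13/15z(1+3/4z) = 1 + z + 13/20z²
  so R(z) = 1 + z + 13/20z².

Solve |R(x)|<1 on ℝ⁻.
x=-1.3: |R|=0.7985
R=1: x+13/20x²=0 ⇒ x=−20/13=-1.5385; min R=1−1/(4·13/20)=0.6154>−1
Confirm numerically:
  x=-1.499: |R|=0.96155 <1
  x=-0.986: |R|=0.64593 <1
  x=-0.826: |R|=0.61748 <1
  x=-0.685: |R|=0.62000 <1
  x=-2.041: |R|=1.66669 >1
  x=-1.826: |R|=1.34128 >1
  x=-1.698: |R|=1.17608 >1
So |R|<1 on (-1.5385, 0).

z∈(-1.5385,0).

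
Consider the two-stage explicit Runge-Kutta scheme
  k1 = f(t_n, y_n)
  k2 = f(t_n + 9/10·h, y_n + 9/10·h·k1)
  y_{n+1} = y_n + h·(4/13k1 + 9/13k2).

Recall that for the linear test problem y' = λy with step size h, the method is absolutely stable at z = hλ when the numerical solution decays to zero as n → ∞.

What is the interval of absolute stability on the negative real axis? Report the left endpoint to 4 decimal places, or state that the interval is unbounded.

Set f=λy, z=hλ:
  k1=λy_n ⇒ h·k1=z·y_n;  k2=λ(1+9/10z)y_n ⇒ h·k2=z(1+9/10z)y_n
  y_{n+1}/y_n = 1 + 4/13z + 9/13z(1+9/10z) = 1 + z + 81/130z²
  R(z) = 1 + z + 81/130z².

Need |R(x)|<1, x<0.
x=-0.58: |R|=0.6296
R=1: x+81/130x²=0 ⇒ x=−130/81=-1.6049; min R=1−1/(4·81/130)=0.5988>−1
Confirm numerically:
  x=-1.363: |R|=0.79453 <1
  x=-1.343: |R|=0.78081 <1
  x=-1.297: |R|=0.75115 <1
  x=-2.002: |R|=1.49529 >1
  x=-1.961: |R|=1.43506 >1
Stable set (-1.6049, 0).

(-1.6049, 0).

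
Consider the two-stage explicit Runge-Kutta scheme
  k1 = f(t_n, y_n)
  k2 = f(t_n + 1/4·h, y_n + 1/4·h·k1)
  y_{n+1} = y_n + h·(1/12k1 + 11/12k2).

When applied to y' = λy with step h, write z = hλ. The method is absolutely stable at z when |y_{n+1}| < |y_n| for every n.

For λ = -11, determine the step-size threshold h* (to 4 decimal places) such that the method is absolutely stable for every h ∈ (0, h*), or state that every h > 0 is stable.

Test eqn y'=λy, z=hλ:
  k1=λy_n ⇒ h·k1=z·y_n;  k2=λ(1+1/4z)y_n ⇒ h·k2=z(1+1/4z)y_n
  y_{n+1}/y_n = 1 + 1/12z + 11/12z(1+1/4z) = 1 + z + 11/48z²
  R(z) = 1 + z + 11/48z².

Need |R(x)|<1, x<0.
x=-0.71: |R|=0.4055
R=1: x+11/48x²=0 ⇒ x=−48/11=-4.3636; min R=1−1/(4·11/48)=-0.0909>−1
Confirm numerically:
  x=-3.997: |R|=0.66417 <1
  x=-2.337: |R|=0.08539 <1
  x=-2.083: |R|=0.08867 <1
  x=-1.956: |R|=0.07922 <1
  x=-4.958: |R|=1.67532 >1
  x=-4.806: |R|=1.48721 >1
  x=-4.391: |R|=1.02754 >1
Interval (-4.3636, 0).

(-4.3636,0); λ=-11 ⇒ h* = (48/11)/11 = 0.3967.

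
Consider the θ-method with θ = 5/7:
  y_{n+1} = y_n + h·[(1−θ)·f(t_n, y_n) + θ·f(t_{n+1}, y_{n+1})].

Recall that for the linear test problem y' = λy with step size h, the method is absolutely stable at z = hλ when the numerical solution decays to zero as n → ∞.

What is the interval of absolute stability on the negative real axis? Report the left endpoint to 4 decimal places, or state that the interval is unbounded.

unbounded; (−∞, 0).

With y'=λy (z=hλ):
  y_{n+1} = y_n + z·[2/7·y_n + 5/7·y_{n+1}] ⇒ (1 − 5/7z)y_{n+1} = (1 + 2/7z)y_n
  R(z) = (1 + 2/7z)/(1 − 5/7z).

Solve |R(x)|<1 on ℝ⁻.
x=-1.53: |R|=0.2689
x=-2: |R|=0.1765
x=-10: |R|=0.2281
x=-100: |R|=0.3807
θ=5/7≥1/2 ⇒ |1+2/7x|<|1−5/7x| ∀x<0 ⇒ unbounded interval.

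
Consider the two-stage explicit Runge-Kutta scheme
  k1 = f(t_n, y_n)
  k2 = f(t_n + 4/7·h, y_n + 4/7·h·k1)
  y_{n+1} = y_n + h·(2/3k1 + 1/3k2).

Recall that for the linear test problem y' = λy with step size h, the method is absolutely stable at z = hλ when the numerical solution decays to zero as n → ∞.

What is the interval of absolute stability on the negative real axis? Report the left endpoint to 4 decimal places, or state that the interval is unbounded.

With y'=λy (z=hλ):
  k1=λy_n ⇒ h·k1=z·y_n;  k2=λ(1+4/7z)y_n ⇒ h·k2=z(1+4/7z)y_n
  y_{n+1}/y_n = 1 + 2/3z + 1/3z(1+4/7z) = 1 + z + 4/21z²
  ⇒ R(z) = 1 + z + 4/21z².

Solve |R(x)|<1 on ℝ⁻.
x=-0.37: |R|=0.6561
R=1: x+4/21x²=0 ⇒ x=−21/4=-5.2500; min R=1−1/(4·4/21)=-0.3125>−1
Confirm numerically:
  x=-5.191: |R|=0.94166 <1
  x=-4.948: |R|=0.71537 <1
  x=-3.971: |R|=0.03259 <1
  x=-2.557: |R|=0.31162 <1
  x=-5.763: |R|=1.56313 >1
  x=-5.298: |R|=1.04844 >1
Stable set (-5.2500, 0).

z∈(-5.2500,0).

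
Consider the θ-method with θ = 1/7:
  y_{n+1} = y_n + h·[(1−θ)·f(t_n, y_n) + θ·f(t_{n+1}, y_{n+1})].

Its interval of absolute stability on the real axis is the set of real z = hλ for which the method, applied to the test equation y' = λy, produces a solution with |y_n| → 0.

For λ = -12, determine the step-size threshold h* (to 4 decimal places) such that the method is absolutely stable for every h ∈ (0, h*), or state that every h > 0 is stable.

(-2.8000,0); λ=-12 ⇒ h* = (14/5)/12 = 0.2333.

Test eqn y'=λy, z=hλ:
  y_{n+1} = y_n + z·[6/7·y_n + 1/7·y_{n+1}] ⇒ (1 − 1/7z)y_{n+1} = (1 + 6/7z)y_n
  R(z) = (1 + 6/7z)/(1 − 1/7z).

Find x<0 with |R(x)|<1.
x=-1.15: |R|=0.0123
R=−1: 1+6/7x = −1+1/7x ⇒ -5/7x=2 ⇒ x=2/(-5/7)=-2.8000
Confirm numerically:
  x=-2.344: |R|=0.75599 <1
  x=-1.976: |R|=0.54100 <1
  x=-1.948: |R|=0.52392 <1
  x=-1.524: |R|=0.25153 <1
  x=-3.169: |R|=1.18143 >1
  x=-3.057: |R|=1.12777 >1
  x=-2.928: |R|=1.06446 >1
So |R|<1 on (-2.8000, 0).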